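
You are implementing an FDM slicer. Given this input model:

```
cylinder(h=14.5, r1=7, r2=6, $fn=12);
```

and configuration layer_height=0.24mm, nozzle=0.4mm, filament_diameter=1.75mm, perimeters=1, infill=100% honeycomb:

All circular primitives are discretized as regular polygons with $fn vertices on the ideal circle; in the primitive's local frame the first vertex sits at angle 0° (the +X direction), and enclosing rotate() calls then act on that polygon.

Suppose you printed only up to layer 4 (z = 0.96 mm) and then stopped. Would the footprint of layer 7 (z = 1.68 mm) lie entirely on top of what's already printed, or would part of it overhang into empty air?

entirely on top

Compare the two slices. At z = 0.96: the cone (r1=7→r2=6) has section circumradius 6.934 here — a regular 12-gon (area = (12/2)·6.934²·sin(360°/12) = 144.23 mm²). At z = 1.68: the cone contributes a regular 12-gon of circumradius 6.884 (interpolated between r1=7 and r2=6 at t=0.116) (area = (12/2)·6.884²·sin(360°/12) = 142.17 mm²). Checking containment: the cross-section at z = 1.68 is a subset of the cross-section at z = 0.96.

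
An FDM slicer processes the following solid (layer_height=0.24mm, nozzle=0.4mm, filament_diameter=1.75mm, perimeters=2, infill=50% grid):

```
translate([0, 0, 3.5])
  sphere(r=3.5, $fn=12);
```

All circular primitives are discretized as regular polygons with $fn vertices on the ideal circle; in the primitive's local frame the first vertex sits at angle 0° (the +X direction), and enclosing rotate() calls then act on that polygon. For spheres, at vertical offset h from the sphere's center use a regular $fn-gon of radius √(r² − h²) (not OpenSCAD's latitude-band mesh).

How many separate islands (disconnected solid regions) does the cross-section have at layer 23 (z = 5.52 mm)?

At z = 5.52 mm: the sphere: section is a regular 12-gon, circumradius = √(r²−h²) = √(3.5²−2.02²) = 2.858. Overall, the cross-section is a single solid region. Island count = 1.

1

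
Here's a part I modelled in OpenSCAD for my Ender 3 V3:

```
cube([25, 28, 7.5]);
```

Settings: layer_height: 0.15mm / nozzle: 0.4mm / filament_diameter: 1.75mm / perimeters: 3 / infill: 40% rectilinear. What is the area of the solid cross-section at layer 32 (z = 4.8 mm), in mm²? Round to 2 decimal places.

At z = 4.8 mm: the 25×28 cube contributes its full rectangle (area 700.00 mm²). Overall, the cross-section is a single solid region. Net area = 700.00 mm².

700.00 mm²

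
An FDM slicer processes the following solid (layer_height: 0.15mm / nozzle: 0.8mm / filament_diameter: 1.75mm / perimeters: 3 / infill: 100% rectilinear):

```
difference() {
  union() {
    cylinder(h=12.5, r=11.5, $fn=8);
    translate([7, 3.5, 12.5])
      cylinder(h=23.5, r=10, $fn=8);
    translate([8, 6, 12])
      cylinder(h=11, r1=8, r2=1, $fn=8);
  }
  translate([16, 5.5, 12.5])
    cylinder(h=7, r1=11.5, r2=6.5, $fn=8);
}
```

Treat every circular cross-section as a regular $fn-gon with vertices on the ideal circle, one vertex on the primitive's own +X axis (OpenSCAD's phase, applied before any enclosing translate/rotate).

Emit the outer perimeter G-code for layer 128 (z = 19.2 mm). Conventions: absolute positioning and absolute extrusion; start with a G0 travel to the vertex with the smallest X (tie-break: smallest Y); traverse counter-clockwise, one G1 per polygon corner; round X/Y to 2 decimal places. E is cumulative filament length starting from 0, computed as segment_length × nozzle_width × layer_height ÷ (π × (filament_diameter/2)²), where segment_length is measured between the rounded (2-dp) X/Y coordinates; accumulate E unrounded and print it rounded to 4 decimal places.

G0 X-3.00 Y3.50 Z19.20
G1 X-0.07 Y-3.57 E0.3818
G1 X7.00 Y-6.50 E0.7636
G1 X14.07 Y-3.57 E1.1454
G1 X15.19 Y-0.88 E1.2908
G1 X11.25 Y0.75 E1.5035
G1 X9.29 Y5.50 E1.7599
G1 X11.25 Y10.25 E2.0163
G1 X13.05 Y10.99 E2.1134
G1 X7.00 Y13.50 E2.4401
G1 X-0.07 Y10.57 E2.8220
G1 X-3.00 Y3.50 E3.2038

At z = 19.2 mm: the cylinder is absent (z outside [0, 12.5]); the r=10 cylinder at (7, 3.5) gives a regular 8-gon of circumradius 10 (constant along its height); the cone at (8, 6) (r1=8→r2=1) has section circumradius 3.418 here — a regular 8-gon; Merging all regions: the cone at (8, 6) lies entirely inside the r=10 cylinder at (7, 3.5), so the union is just the r=10 cylinder at (7, 3.5) — 1 connected region; the cone at (16, 5.5): at t=0.957 of its height the radius interpolates to r₁+(r₂−r₁)t = 6.714, giving a regular 8-gon of that circumradius; Subtracting the remaining from the first: starting from that combined region, the cone at (16, 5.5) partially overlaps it — only the 57.91 mm² overlap (of its 127.51 mm²) is removed, clipping the outline — 1 connected region. The outline is a single polygon with 11 vertices. Extrusion per mm of travel: 0.8 × 0.15 / (π × 0.875²) = 0.049890. Accumulating E over each segment gives final E = 3.2038.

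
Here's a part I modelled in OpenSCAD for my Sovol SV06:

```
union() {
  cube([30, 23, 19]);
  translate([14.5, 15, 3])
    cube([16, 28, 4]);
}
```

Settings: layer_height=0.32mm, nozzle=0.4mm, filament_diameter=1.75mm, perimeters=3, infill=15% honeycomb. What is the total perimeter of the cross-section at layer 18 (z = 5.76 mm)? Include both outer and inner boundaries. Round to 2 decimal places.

At z = 5.76 mm: the cube is present — its section is the full 30×23 rectangle (perimeter 106.00 mm); the cube at (14.5, 15) is present — its section is the full 16×28 rectangle (perimeter 88.00 mm); Taking the union: the regions partially overlap (shared area 124.00 mm²), so the edge portions inside another operand are dropped and the merged outline is re-measured after clipping — boundary = 147.00 mm. Overall, the cross-section is a single solid region. Total boundary length (outer) = 147.00 mm.

147.00 mm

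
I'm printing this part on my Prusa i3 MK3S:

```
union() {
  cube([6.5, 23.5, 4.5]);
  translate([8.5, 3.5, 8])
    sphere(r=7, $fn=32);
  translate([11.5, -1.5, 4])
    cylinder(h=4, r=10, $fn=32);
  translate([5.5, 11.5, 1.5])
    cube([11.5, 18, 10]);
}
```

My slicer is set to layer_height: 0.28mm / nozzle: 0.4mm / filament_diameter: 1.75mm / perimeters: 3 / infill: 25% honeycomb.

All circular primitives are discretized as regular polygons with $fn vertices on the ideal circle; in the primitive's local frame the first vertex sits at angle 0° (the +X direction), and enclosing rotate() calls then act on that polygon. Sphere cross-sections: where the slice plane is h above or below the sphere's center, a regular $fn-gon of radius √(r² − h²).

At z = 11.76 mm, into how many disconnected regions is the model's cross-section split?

1

At z = 11.76 mm: the cube is absent (z outside [0, 4.5]); the r=7 sphere at (8.5, 3.5) contributes a regular 32-gon of circumradius √(7²−3.76²) = 5.904; the cylinder at (11.5, -1.5) does not reach this height (z outside [4, 8]); the cube at (5.5, 11.5) does not reach this height (z outside [1.5, 11.5]); Taking the union: only the r=7 sphere at (8.5, 3.5) is present, so the union is just that shape — 1 connected region. The result has 1 disconnected region.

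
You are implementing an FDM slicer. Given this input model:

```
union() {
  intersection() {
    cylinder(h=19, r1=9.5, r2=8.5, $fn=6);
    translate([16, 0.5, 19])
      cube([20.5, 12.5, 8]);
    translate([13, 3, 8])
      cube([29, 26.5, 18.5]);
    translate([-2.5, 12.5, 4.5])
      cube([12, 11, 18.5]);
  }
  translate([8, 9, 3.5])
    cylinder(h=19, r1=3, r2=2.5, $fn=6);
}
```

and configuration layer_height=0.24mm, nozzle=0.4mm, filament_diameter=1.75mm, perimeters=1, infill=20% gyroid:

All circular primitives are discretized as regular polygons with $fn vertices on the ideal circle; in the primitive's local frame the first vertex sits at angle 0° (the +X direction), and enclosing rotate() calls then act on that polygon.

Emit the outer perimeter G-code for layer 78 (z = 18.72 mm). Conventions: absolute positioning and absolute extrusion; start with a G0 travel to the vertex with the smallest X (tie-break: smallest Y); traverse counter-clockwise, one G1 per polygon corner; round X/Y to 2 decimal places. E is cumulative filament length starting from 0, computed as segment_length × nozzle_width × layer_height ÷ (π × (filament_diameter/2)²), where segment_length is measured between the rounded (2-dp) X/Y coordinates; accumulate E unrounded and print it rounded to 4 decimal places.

G0 X5.40 Y9.00 Z18.72
G1 X6.70 Y6.75 E0.1037
G1 X9.30 Y6.75 E0.2075
G1 X10.60 Y9.00 E0.3112
G1 X9.30 Y11.25 E0.4149
G1 X6.70 Y11.25 E0.5187
G1 X5.40 Y9.00 E0.6224

At z = 18.72 mm: the cone: at t=0.985 of its height the radius interpolates to r₁+(r₂−r₁)t = 8.515, giving a regular 6-gon of that circumradius; the cube at (16, 0.5) is absent (z outside [19, 27]); the cube at (13, 3) is present — its section is the full 29×26.5 rectangle; the cube at (-2.5, 12.5) (footprint 12×11) is included at this height; Keeping only the common overlap: at least one operand is absent at this height, so nothing remains; the cone at (8, 9) (r1=3→r2=2.5) has section circumradius 2.599 here — a regular 6-gon; Merging all regions: only the cone at (8, 9) is present, so the union is just that shape — 1 connected region. The outline is a single polygon with 6 vertices. Extrusion per mm of travel: 0.4 × 0.24 / (π × 0.875²) = 0.039912. Accumulating E over each segment gives final E = 0.6224.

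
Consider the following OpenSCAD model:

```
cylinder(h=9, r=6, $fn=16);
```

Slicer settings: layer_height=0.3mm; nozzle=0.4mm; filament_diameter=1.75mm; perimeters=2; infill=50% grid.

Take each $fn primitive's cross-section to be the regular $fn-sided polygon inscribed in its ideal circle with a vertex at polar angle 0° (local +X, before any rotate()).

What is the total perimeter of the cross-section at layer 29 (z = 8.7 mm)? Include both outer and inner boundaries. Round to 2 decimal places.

At z = 8.7 mm: the r=6 cylinder gives a regular 16-gon of circumradius 6 (constant along its height) (perimeter = 2·16·6.000·sin(180°/16) = 37.46 mm). Overall, the cross-section is a single solid region. Total boundary length (outer) = 37.46 mm.

37.46 mm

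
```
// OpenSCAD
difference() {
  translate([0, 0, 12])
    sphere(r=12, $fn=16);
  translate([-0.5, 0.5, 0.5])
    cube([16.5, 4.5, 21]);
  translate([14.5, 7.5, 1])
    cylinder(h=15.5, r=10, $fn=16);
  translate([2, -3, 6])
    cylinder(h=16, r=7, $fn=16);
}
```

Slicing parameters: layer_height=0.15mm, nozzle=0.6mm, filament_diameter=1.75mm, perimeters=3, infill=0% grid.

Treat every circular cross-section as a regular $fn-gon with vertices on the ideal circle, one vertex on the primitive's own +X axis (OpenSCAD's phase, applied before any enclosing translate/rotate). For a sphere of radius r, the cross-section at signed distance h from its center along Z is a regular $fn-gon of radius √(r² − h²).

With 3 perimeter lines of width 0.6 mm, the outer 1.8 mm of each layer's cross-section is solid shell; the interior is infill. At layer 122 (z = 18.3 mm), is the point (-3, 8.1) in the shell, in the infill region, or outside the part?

shell

At z = 18.3 mm: the sphere: section is a regular 16-gon, circumradius = √(r²−h²) = √(12²−6.3²) = 10.213; the cube at (-0.5, 0.5) is present — its section is the full 16.5×4.5 rectangle; the cylinder at (14.5, 7.5) is absent (z outside [1, 16.5]); the r=7 cylinder at (2, -3) gives a regular 16-gon of circumradius 7 (constant along its height); Taking the first minus the rest: starting from the r=12 sphere, the 16.5×4.5 cube at (-0.5, 0.5) partially overlaps it — only the 45.47 mm² overlap (of its 74.25 mm²) is removed, clipping the outline; the r=7 cylinder at (2, -3) partially overlaps it — only the 125.06 mm² overlap (of its 150.01 mm²) is removed, clipping the outline — 2 connected regions. Overall, the cross-section has 2 separate islands. The nearest boundary edge runs (-3.91, 9.44)→(0.00, 10.21); distance from the point to it = 1.49 mm. (Shell/infill is judged within the island containing the point — the largest one.) The point is inside the cross-section, 1.49 mm from the nearest boundary — within the 1.8 mm shell band (3 × 0.6).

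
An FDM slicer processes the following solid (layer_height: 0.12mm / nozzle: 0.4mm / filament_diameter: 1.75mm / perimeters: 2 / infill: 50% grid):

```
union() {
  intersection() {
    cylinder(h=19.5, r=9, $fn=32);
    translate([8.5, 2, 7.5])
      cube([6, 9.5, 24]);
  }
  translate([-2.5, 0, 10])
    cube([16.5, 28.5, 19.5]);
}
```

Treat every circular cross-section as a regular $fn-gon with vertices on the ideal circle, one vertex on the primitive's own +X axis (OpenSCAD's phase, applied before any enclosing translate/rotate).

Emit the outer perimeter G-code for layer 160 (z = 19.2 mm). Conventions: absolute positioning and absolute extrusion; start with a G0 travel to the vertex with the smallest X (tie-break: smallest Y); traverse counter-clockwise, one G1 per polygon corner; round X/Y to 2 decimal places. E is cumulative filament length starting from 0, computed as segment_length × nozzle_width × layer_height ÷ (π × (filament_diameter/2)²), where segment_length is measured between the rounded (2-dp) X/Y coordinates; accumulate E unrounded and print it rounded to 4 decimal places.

G0 X-2.50 Y0.00 Z19.20
G1 X14.00 Y0.00 E0.3293
G1 X14.00 Y28.50 E0.8980
G1 X-2.50 Y28.50 E1.2273
G1 X-2.50 Y0.00 E1.7960

At z = 19.2 mm: the cylinder: section is a regular 32-gon, circumradius r=9; the cube at (8.5, 2) is present — its section is the full 6×9.5 rectangle; Keeping only the common overlap: the 6×9.5 cube at (8.5, 2) partially overlaps the r=9 cylinder; clipping to the common part keeps 0.11 mm² — 1 connected region; the cube at (-2.5, 0) is present — its section is the full 16.5×28.5 rectangle; Combining (union): that combined region lies entirely inside the 16.5×28.5 cube at (-2.5, 0), so the union is just the 16.5×28.5 cube at (-2.5, 0) — 1 connected region. The outline is a single polygon with 4 vertices. Extrusion per mm of travel: 0.4 × 0.12 / (π × 0.875²) = 0.019956. Accumulating E over each segment gives final E = 1.7960.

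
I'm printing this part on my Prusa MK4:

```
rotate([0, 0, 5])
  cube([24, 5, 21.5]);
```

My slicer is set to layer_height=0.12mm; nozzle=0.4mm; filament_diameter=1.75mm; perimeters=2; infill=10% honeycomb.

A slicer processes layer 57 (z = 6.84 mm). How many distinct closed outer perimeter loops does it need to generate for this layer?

At z = 6.84 mm: the cube is present — its section is the full 24×5 rectangle; (whole slice rotated 5° about Z — lengths, areas and connectivity unchanged). The result has 1 disconnected region.

1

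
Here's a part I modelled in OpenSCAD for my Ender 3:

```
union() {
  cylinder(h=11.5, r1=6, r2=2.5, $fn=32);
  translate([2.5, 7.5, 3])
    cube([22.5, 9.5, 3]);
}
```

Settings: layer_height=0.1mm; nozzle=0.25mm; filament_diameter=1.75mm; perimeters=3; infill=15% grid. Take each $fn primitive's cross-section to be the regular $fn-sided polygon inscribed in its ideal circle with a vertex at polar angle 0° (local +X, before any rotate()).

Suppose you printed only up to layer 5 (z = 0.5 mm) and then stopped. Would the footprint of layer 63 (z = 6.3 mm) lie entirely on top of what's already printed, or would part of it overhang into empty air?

Compare the two slices. At z = 0.5: the cone: at t=0.043 of its height the radius interpolates to r₁+(r₂−r₁)t = 5.848, giving a regular 32-gon of that circumradius (area = (32/2)·5.848²·sin(360°/32) = 106.74 mm²); the cube at (2.5, 7.5) is not intersected at this z (z outside [3, 6]); Merging all regions: only the cone is present, so the union is just that shape — area = 106.74 mm². At z = 6.3: the cone contributes a regular 32-gon of circumradius 4.083 (interpolated between r1=6 and r2=2.5 at t=0.548) (area = (32/2)·4.083²·sin(360°/32) = 52.03 mm²); the cube at (2.5, 7.5) does not reach this height (z outside [3, 6]); Combining (union): only the cone is present, so the union is just that shape — area = 52.03 mm². Checking containment: the cross-section at z = 6.3 is a subset of the cross-section at z = 0.5.

entirely on top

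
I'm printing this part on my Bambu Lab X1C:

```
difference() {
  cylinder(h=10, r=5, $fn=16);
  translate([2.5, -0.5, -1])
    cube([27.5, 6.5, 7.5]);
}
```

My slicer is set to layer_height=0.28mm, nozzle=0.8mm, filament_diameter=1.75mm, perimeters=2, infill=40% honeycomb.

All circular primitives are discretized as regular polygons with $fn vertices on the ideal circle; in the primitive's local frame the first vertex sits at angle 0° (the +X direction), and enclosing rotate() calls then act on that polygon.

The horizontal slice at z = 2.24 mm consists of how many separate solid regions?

At z = 2.24 mm: the r=5 cylinder gives a regular 16-gon of circumradius 5 (constant along its height); the 27.5×6.5 cube at (2.5, -0.5) contributes its full rectangle; Taking the first minus the rest: starting from the r=5 cylinder, the 27.5×6.5 cube at (2.5, -0.5) partially overlaps it — only the 8.56 mm² overlap (of its 178.75 mm²) is removed, clipping the outline — 1 connected region. The result has 1 disconnected region.

1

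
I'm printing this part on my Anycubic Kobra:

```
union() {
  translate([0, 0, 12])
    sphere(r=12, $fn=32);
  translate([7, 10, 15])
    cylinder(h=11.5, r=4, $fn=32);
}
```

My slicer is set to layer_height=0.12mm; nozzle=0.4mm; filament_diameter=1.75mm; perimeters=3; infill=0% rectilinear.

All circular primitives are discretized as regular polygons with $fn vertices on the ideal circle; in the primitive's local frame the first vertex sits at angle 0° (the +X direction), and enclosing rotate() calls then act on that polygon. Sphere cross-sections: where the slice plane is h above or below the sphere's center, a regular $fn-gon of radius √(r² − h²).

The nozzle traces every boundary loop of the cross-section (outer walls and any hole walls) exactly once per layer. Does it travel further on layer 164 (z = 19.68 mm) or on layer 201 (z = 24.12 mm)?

layer 164 (z = 19.68 mm)

Layer 164 (z = 19.68): the r=12 sphere slices to a regular 32-gon of circumradius 9.220 (√(r²−h²) with h=7.68 from center) (perimeter = 2·32·9.220·sin(180°/32) = 57.84 mm); the cylinder at (7, 10): section is a regular 32-gon, circumradius r=4 (perimeter = 2·32·4.000·sin(180°/32) = 25.09 mm); Merging all regions: the regions partially overlap (shared area 2.96 mm²), so the edge portions inside another operand are dropped and the merged outline is re-measured after clipping — boundary = 73.60 mm. So its perimeter = 73.60 mm. Layer 201 (z = 24.12): the sphere does not reach this height (|z−center|=12.120 > r=12); the r=4 cylinder at (7, 10) gives a regular 32-gon of circumradius 4 (constant along its height) (perimeter = 2·32·4.000·sin(180°/32) = 25.09 mm); Combining (union): only the r=4 cylinder at (7, 10) is present, so the union is just that shape — boundary = 25.09 mm. So its perimeter = 25.09 mm. Layer 164 is larger (73.60 vs 25.09 mm).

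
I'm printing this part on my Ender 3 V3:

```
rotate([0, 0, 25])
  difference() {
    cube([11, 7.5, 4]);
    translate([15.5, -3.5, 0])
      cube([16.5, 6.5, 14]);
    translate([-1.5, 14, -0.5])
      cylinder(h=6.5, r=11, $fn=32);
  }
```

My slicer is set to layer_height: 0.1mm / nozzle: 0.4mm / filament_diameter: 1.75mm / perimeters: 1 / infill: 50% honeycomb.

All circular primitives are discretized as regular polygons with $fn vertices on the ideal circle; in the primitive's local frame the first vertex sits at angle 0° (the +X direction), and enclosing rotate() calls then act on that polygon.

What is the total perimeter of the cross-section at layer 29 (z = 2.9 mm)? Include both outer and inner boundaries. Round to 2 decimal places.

34.09 mm

At z = 2.9 mm: the cube is present — its section is the full 11×7.5 rectangle (perimeter 37.00 mm); the 16.5×6.5 cube at (15.5, -3.5) contributes its full rectangle (perimeter 46.00 mm); the r=11 cylinder at (-1.5, 14) gives a regular 32-gon of circumradius 11 (constant along its height) (perimeter = 2·32·11.000·sin(180°/32) = 69.00 mm); Subtracting the remaining from the first: starting from the 11×7.5 cube, the 16.5×6.5 cube at (15.5, -3.5) misses the remaining region (no effect); the r=11 cylinder at (-1.5, 14) partially overlaps it — only the 20.93 mm² overlap (of its 377.69 mm²) is removed, clipping the outline — boundary = 34.09 mm; (rotated 25° about Z; rotation is an isometry so areas/perimeters/island counts are preserved). Overall, the cross-section is a single solid region. Total boundary length (outer) = 34.09 mm.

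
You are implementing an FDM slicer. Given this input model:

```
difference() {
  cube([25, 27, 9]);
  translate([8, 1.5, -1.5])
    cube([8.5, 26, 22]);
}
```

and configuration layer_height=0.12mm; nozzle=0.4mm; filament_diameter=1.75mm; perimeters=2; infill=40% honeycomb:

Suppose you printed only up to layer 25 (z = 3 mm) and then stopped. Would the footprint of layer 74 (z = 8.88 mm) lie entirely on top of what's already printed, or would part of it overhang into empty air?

entirely on top

Compare the two slices. At z = 3: the cube is present — its section is the full 25×27 rectangle (area 675.00 mm²); the cube at (8, 1.5) is present — its section is the full 8.5×26 rectangle (area 221.00 mm²); After the difference (first − rest): starting from the 25×27 cube (675.00 mm²), the 8.5×26 cube at (8, 1.5) partially overlaps it — only the 216.75 mm² overlap (of its 221.00 mm²) is removed, clipping the outline — area = 458.25 mm². At z = 8.88: the 25×27 cube contributes its full rectangle (area 675.00 mm²); the cube at (8, 1.5) (footprint 8.5×26) is included at this height (area 221.00 mm²); Subtracting the remaining from the first: starting from the 25×27 cube (675.00 mm²), the 8.5×26 cube at (8, 1.5) partially overlaps it — only the 216.75 mm² overlap (of its 221.00 mm²) is removed, clipping the outline — area = 458.25 mm². Checking containment: the cross-section at z = 8.88 is a subset of the cross-section at z = 3.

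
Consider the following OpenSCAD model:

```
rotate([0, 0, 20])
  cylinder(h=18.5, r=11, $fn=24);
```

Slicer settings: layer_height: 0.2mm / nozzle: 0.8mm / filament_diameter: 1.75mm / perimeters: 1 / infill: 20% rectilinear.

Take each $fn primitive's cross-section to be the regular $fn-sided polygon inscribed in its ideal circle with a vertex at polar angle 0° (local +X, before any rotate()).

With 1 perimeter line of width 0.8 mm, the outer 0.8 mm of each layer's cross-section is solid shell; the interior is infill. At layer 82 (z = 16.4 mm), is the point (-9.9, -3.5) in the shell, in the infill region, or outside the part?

At z = 16.4 mm: the r=11 cylinder contributes a regular 24-gon of circumradius 11; (whole slice rotated 20° about Z — lengths, areas and connectivity unchanged). Overall, the cross-section is a single solid region. Undo the 20° rotation: the query point maps to (-10.500, 0.097) in the un-rotated model frame. The nearest boundary edge runs (-10.63, 2.85)→(-11.00, 0.00); distance from the point to it = 0.48 mm. The point is inside the cross-section, 0.48 mm from the nearest boundary — within the 0.8 mm shell band (1 × 0.8).

shell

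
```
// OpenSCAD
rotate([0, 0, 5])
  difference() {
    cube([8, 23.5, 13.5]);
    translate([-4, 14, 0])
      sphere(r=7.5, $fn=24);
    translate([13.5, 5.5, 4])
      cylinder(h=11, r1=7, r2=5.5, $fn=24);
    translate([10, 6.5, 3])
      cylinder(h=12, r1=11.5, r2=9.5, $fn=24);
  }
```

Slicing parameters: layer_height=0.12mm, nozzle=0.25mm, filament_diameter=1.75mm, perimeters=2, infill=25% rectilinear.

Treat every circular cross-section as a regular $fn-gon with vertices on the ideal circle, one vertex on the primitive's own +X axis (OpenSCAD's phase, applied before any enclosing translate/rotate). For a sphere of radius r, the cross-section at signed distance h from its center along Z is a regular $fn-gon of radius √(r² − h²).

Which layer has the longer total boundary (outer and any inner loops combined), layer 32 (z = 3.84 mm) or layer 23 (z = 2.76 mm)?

layer 23 (z = 2.76 mm)

Layer 32 (z = 3.84): the cube is present — its section is the full 8×23.5 rectangle (perimeter 63.00 mm); the r=7.5 sphere at (-4, 14) slices to a regular 24-gon of circumradius 6.442 (√(r²−h²) with h=3.84 from center) (perimeter = 2·24·6.442·sin(180°/24) = 40.36 mm); the cone at (13.5, 5.5) does not reach this height (z outside [4, 15]); the cone at (10, 6.5): at t=0.070 of its height the radius interpolates to r₁+(r₂−r₁)t = 11.360, giving a regular 24-gon of that circumradius (perimeter = 2·24·11.360·sin(180°/24) = 71.17 mm); After the difference (first − rest): starting from the 8×23.5 cube, the r=7.5 sphere at (-4, 14) partially overlaps it — only the 16.77 mm² overlap (of its 128.91 mm²) is removed, clipping the outline; the cone at (10, 6.5) partially overlaps it — only the 117.56 mm² overlap (of its 400.81 mm²) is removed, clipping the outline — boundary = 33.22 mm; (rotated 5° about Z; rotation is an isometry so areas/perimeters/island counts are preserved). So its perimeter = 33.22 mm. Layer 23 (z = 2.76): the cube (footprint 8×23.5) is included at this height (perimeter 63.00 mm); the r=7.5 sphere at (-4, 14) contributes a regular 24-gon of circumradius √(7.5²−2.76²) = 6.974 (perimeter = 2·24·6.974·sin(180°/24) = 43.69 mm); the cone at (13.5, 5.5) is not intersected at this z (z outside [4, 15]); the cone at (10, 6.5) does not reach this height (z outside [3, 15]); Taking the first minus the rest: starting from the 8×23.5 cube, the r=7.5 sphere at (-4, 14) partially overlaps it — only the 23.29 mm² overlap (of its 151.04 mm²) is removed, clipping the outline — boundary = 64.98 mm; (rotated 5° about Z; rotation is an isometry so areas/perimeters/island counts are preserved). So its perimeter = 64.98 mm. Layer 23 is larger (64.98 vs 33.22 mm).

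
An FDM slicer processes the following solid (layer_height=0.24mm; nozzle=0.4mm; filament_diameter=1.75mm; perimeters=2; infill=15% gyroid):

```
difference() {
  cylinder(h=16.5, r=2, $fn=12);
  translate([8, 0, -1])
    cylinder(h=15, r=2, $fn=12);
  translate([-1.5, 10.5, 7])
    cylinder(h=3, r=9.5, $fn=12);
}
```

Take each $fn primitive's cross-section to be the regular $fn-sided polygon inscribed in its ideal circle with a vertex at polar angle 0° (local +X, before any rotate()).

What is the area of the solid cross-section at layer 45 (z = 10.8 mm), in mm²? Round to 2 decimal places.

At z = 10.8 mm: the cylinder: section is a regular 12-gon, circumradius r=2 (area = (12/2)·2.000²·sin(360°/12) = 12.00 mm²); the r=2 cylinder at (8, 0) gives a regular 12-gon of circumradius 2 (constant along its height) (area = (12/2)·2.000²·sin(360°/12) = 12.00 mm²); the cylinder at (-1.5, 10.5) is not intersected at this z (z outside [7, 10]); After the difference (first − rest): starting from the r=2 cylinder (12.00 mm²), the r=2 cylinder at (8, 0) misses the remaining region (no effect) — area = 12.00 mm². Overall, the cross-section is a single solid region. Net area = 12.00 mm².

12.00 mm²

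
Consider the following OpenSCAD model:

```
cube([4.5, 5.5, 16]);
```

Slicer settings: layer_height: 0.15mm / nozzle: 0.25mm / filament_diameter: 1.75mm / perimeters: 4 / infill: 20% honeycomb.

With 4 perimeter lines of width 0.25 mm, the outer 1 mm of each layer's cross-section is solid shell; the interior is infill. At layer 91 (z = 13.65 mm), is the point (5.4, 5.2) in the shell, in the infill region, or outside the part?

At z = 13.65 mm: the cube (footprint 4.5×5.5) is included at this height. Overall, the cross-section is a single solid region. The nearest boundary edge runs (4.50, 0.00)→(4.50, 5.50); distance from the point to it = 0.90 mm. The point is not inside any of the regions above, so it lies outside the cross-section (0.90 mm from the nearest boundary).

outside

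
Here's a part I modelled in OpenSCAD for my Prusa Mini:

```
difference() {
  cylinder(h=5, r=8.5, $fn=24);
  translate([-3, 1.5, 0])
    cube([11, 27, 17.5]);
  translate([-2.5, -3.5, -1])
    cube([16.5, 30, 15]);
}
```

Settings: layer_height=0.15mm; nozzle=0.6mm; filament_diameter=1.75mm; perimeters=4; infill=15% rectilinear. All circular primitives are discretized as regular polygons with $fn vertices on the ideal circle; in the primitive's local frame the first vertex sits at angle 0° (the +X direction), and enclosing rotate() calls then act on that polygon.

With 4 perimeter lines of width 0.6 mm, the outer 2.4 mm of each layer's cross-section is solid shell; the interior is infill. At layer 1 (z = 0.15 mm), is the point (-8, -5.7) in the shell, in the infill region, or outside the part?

At z = 0.15 mm: the cylinder: section is a regular 24-gon, circumradius r=8.5; the cube at (-3, 1.5) (footprint 11×27) is included at this height; the cube at (-2.5, -3.5) (footprint 16.5×30) is included at this height; Taking the first minus the rest: starting from the r=8.5 cylinder, the 11×27 cube at (-3, 1.5) partially overlaps it — only the 63.58 mm² overlap (of its 297.00 mm²) is removed, clipping the outline; the 16.5×30 cube at (-2.5, -3.5) partially overlaps it — only the 54.04 mm² overlap (of its 495.00 mm²) is removed, clipping the outline — 1 connected region. Overall, the cross-section is a single solid region. The nearest boundary edge runs (-6.01, -6.01)→(-7.36, -4.25); distance from the point to it = 1.39 mm. The point is not inside any of the regions above, so it lies outside the cross-section (1.39 mm from the nearest boundary).

outside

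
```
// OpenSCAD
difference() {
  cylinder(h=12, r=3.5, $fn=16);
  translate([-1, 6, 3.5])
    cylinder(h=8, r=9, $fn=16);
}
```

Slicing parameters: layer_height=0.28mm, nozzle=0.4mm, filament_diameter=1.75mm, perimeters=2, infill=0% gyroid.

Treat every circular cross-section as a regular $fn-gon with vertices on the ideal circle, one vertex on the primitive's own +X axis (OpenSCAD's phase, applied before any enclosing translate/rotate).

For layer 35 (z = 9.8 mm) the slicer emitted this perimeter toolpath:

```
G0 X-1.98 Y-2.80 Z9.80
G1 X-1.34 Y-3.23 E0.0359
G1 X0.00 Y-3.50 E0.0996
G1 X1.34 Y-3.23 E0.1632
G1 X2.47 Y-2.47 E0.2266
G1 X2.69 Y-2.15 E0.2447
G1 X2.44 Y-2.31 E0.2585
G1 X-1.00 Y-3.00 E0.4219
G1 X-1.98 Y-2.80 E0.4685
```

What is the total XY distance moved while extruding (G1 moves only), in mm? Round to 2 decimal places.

10.06 mm

Sum the Euclidean lengths of each G1 segment: total = 10.06 mm.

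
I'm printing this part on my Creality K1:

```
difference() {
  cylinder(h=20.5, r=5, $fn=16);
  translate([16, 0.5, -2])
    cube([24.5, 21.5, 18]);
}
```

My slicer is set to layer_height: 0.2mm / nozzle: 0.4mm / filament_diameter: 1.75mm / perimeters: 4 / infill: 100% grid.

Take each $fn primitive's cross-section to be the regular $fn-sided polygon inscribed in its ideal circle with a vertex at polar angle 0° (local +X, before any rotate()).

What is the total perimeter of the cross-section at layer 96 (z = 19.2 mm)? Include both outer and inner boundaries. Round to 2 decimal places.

31.21 mm

At z = 19.2 mm: the cylinder: section is a regular 16-gon, circumradius r=5 (perimeter = 2·16·5.000·sin(180°/16) = 31.21 mm); the cube at (16, 0.5) is absent (z outside [-2, 16]); After the difference (first − rest): none of the subtracted shapes is present at this height, so the r=5 cylinder is unchanged — boundary = 31.21 mm. Overall, the cross-section is a single solid region. Total boundary length (outer) = 31.21 mm.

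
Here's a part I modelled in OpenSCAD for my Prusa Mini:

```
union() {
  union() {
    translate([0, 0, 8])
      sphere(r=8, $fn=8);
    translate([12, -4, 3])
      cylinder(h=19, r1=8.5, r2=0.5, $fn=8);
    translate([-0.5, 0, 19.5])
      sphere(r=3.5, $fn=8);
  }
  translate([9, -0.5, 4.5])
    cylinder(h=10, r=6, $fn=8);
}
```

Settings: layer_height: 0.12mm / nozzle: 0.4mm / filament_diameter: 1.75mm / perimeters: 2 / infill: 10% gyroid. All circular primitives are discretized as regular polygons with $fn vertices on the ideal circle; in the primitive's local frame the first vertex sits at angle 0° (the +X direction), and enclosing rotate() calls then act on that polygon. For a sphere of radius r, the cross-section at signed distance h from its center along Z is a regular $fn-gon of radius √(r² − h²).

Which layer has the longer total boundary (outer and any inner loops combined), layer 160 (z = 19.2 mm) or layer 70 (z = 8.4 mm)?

layer 70 (z = 8.4 mm)

Layer 160 (z = 19.2): the sphere is not intersected at this z (|z−center|=11.200 > r=8); the cone at (12, -4) (r1=8.5→r2=0.5) has section circumradius 1.679 here — a regular 8-gon (perimeter = 2·8·1.679·sin(180°/8) = 10.28 mm); the r=3.5 sphere at (-0.5, 0) contributes a regular 8-gon of circumradius √(3.5²−0.3²) = 3.487 (perimeter = 2·8·3.487·sin(180°/8) = 21.35 mm); Taking the union: the 2 present regions are separate (no shared area or edge), so areas and boundary lengths simply add and each stays a separate island — boundary = 31.63 mm; the cylinder at (9, -0.5) does not reach this height (z outside [4.5, 14.5]); Combining (union): only that combined region is present, so the union is just that shape — boundary = 31.63 mm. So its perimeter = 31.63 mm. Layer 70 (z = 8.4): the sphere: section is a regular 8-gon, circumradius = √(r²−h²) = √(8²−0.4²) = 7.990 (perimeter = 2·8·7.990·sin(180°/8) = 48.92 mm); the cone at (12, -4) contributes a regular 8-gon of circumradius 6.226 (interpolated between r1=8.5 and r2=0.5 at t=0.284) (perimeter = 2·8·6.226·sin(180°/8) = 38.12 mm); the sphere at (-0.5, 0) is not intersected at this z (|z−center|=11.100 > r=3.5); Taking the union: the regions partially overlap (shared area 2.59 mm²), so the edge portions inside another operand are dropped and the merged outline is re-measured after clipping — boundary = 75.76 mm; the r=6 cylinder at (9, -0.5) contributes a regular 8-gon of circumradius 6 (perimeter = 2·8·6.000·sin(180°/8) = 36.74 mm); Taking the union: the regions partially overlap (shared area 79.22 mm²), so the edge portions inside another operand are dropped and the merged outline is re-measured after clipping — boundary = 74.08 mm. So its perimeter = 74.08 mm. Layer 70 is larger (74.08 vs 31.63 mm).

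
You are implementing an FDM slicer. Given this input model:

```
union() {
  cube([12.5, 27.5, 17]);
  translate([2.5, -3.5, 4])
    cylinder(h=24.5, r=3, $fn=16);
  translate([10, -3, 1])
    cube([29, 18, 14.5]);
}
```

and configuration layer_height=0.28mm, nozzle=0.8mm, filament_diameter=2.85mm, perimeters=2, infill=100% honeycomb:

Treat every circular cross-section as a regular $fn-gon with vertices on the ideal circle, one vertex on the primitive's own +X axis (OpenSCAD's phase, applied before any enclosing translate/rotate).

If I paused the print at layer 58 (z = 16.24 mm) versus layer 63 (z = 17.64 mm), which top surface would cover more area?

Layer 58 (z = 16.24): the cube is present — its section is the full 12.5×27.5 rectangle (area 343.75 mm²); the r=3 cylinder at (2.5, -3.5) gives a regular 16-gon of circumradius 3 (constant along its height) (area = (16/2)·3.000²·sin(360°/16) = 27.55 mm²); the cube at (10, -3) is absent (z outside [1, 15.5]); Merging all regions: the 2 present regions are separate (no shared area or edge), so areas and boundary lengths simply add and each stays a separate island — area = 371.30 mm². So its area = 371.30 mm². Layer 63 (z = 17.64): the cube is absent (z outside [0, 17]); the cylinder at (2.5, -3.5): section is a regular 16-gon, circumradius r=3 (area = (16/2)·3.000²·sin(360°/16) = 27.55 mm²); the cube at (10, -3) does not reach this height (z outside [1, 15.5]); Taking the union: only the r=3 cylinder at (2.5, -3.5) is present, so the union is just that shape — area = 27.55 mm². So its area = 27.55 mm². Layer 58 is larger (371.30 vs 27.55 mm²).

layer 58 (z = 16.24 mm)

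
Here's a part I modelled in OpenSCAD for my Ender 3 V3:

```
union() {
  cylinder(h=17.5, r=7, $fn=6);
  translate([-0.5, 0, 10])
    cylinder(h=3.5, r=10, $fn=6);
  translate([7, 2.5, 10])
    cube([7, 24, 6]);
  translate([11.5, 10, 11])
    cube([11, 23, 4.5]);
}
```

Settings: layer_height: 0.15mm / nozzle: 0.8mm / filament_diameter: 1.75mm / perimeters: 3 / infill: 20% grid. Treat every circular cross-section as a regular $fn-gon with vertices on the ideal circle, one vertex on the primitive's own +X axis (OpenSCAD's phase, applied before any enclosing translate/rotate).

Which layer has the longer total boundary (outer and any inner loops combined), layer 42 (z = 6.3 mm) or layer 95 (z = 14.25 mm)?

layer 95 (z = 14.25 mm)

Layer 42 (z = 6.3): the r=7 cylinder contributes a regular 6-gon of circumradius 7 (perimeter = 2·6·7.000·sin(180°/6) = 42.00 mm); the cylinder at (-0.5, 0) is absent (z outside [10, 13.5]); the cube at (7, 2.5) does not reach this height (z outside [10, 16]); the cube at (11.5, 10) is not intersected at this z (z outside [11, 15.5]); Combining (union): only the r=7 cylinder is present, so the union is just that shape — boundary = 42.00 mm. So its perimeter = 42.00 mm. Layer 95 (z = 14.25): the r=7 cylinder contributes a regular 6-gon of circumradius 7 (perimeter = 2·6·7.000·sin(180°/6) = 42.00 mm); the cylinder at (-0.5, 0) does not reach this height (z outside [10, 13.5]); the cube at (7, 2.5) (footprint 7×24) is included at this height (perimeter 62.00 mm); the cube at (11.5, 10) is present — its section is the full 11×23 rectangle (perimeter 68.00 mm); Taking the union: the regions partially overlap (shared area 41.25 mm²), so the edge portions inside another operand are dropped and the merged outline is re-measured after clipping — boundary = 134.00 mm. So its perimeter = 134.00 mm. Layer 95 is larger (134.00 vs 42.00 mm).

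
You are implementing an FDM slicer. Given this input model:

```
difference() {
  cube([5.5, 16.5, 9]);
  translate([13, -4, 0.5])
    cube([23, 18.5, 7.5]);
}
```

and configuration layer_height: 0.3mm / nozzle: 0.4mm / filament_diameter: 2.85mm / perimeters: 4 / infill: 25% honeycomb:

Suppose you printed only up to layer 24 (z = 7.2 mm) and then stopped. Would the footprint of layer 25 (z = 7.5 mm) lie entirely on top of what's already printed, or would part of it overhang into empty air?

entirely on top

Compare the two slices. At z = 7.2: the 5.5×16.5 cube contributes its full rectangle (area 90.75 mm²); the cube at (13, -4) (footprint 23×18.5) is included at this height (area 425.50 mm²); Subtracting the remaining from the first: starting from the 5.5×16.5 cube (90.75 mm²), the 23×18.5 cube at (13, -4) misses the remaining region (no effect) — area = 90.75 mm². At z = 7.5: the cube (footprint 5.5×16.5) is included at this height (area 90.75 mm²); the cube at (13, -4) is present — its section is the full 23×18.5 rectangle (area 425.50 mm²); After the difference (first − rest): starting from the 5.5×16.5 cube (90.75 mm²), the 23×18.5 cube at (13, -4) misses the remaining region (no effect) — area = 90.75 mm². Checking containment: the cross-section at z = 7.5 is a subset of the cross-section at z = 7.2.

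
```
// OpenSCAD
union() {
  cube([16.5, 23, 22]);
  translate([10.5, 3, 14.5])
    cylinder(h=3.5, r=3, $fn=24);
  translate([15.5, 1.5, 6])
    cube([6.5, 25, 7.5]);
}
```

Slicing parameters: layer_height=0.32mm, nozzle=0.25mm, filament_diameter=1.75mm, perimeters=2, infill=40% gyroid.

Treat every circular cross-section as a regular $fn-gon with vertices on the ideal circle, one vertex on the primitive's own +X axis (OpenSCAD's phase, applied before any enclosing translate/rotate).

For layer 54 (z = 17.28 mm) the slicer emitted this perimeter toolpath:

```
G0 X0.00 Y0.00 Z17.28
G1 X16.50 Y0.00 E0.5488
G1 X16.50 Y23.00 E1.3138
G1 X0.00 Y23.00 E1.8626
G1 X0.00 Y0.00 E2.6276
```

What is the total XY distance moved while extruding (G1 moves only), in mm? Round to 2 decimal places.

Sum the Euclidean lengths of each G1 segment: total = 79.00 mm.

79.00 mm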